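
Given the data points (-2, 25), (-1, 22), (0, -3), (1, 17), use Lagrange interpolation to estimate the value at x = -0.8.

Lagrange interpolation formula:
P(x) = Σ yᵢ × Lᵢ(x)
where Lᵢ(x) = Π_{j≠i} (x - xⱼ)/(xᵢ - xⱼ)

L_0(-0.8) = (-0.8 - (-1))/(-2 - (-1)) × (-0.8 - 0)/(-2 - 0) × (-0.8 - 1)/(-2 - 1) = -0.048000
L_1(-0.8) = (-0.8 - (-2))/(-1 - (-2)) × (-0.8 - 0)/(-1 - 0) × (-0.8 - 1)/(-1 - 1) = 0.864000
L_2(-0.8) = (-0.8 - (-2))/(0 - (-2)) × (-0.8 - (-1))/(0 - (-1)) × (-0.8 - 1)/(0 - 1) = 0.216000
L_3(-0.8) = (-0.8 - (-2))/(1 - (-2)) × (-0.8 - (-1))/(1 - (-1)) × (-0.8 - 0)/(1 - 0) = -0.032000

P(-0.8) = 25×L_0(-0.8) + 22×L_1(-0.8) + (-3)×L_2(-0.8) + 17×L_3(-0.8)
P(-0.8) = 16.616000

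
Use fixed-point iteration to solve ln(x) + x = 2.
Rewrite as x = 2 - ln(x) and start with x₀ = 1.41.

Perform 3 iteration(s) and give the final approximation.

Equation: ln(x) + x = 2
Fixed-point form: x = 2 - ln(x)
x₀ = 1.41

x_1 = g(1.410000) = 1.656410
x_2 = g(1.656410) = 1.495347
x_3 = g(1.495347) = 1.597642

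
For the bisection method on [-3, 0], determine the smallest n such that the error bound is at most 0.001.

We need (b-a)/2^n ≤ 0.001
(0 - (-3))/2^n ≤ 0.001
3/2^n ≤ 0.001
2^n ≥ 3000
n ≥ log₂(3000) = 11.55
n ≥ 12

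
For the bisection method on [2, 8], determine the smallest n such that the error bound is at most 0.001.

We need (b-a)/2^n ≤ 0.001
(8 - 2)/2^n ≤ 0.001
6/2^n ≤ 0.001
2^n ≥ 6000
n ≥ log₂(6000) = 12.55
n ≥ 13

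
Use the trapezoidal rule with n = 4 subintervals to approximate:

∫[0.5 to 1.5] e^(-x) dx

f(x) = e^(-x)
a = 0.5, b = 1.5, n = 4
h = (b - a)/n = 0.250000

Trapezoidal rule: (h/2)[f(x₀) + 2f(x₁) + 2f(x₂) + ... + f(xₙ)]

x_0 = 0.5000, f(x_0) = 0.606531, coefficient = 1
x_1 = 0.7500, f(x_1) = 0.472367, coefficient = 2
x_2 = 1.0000, f(x_2) = 0.367879, coefficient = 2
x_3 = 1.2500, f(x_3) = 0.286505, coefficient = 2
x_4 = 1.5000, f(x_4) = 0.223130, coefficient = 1

I ≈ (0.250000/2) × 3.083162 = 0.385395
Exact value: 0.383400
Error: 0.001995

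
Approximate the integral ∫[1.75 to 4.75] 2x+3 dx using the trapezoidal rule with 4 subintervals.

f(x) = 2x+3
a = 1.75, b = 4.75, n = 4
h = (b - a)/n = 0.750000

Trapezoidal rule: (h/2)[f(x₀) + 2f(x₁) + 2f(x₂) + ... + f(xₙ)]

x_0 = 1.7500, f(x_0) = 6.500000, coefficient = 1
x_1 = 2.5000, f(x_1) = 8.000000, coefficient = 2
x_2 = 3.2500, f(x_2) = 9.500000, coefficient = 2
x_3 = 4.0000, f(x_3) = 11.000000, coefficient = 2
x_4 = 4.7500, f(x_4) = 12.500000, coefficient = 1

I ≈ (0.750000/2) × 76.000000 = 28.500000
Exact value: 28.500000
Error: 0.000000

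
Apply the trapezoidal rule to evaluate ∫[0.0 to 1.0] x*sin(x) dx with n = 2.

f(x) = x*sin(x)
a = 0.0, b = 1.0, n = 2
h = (b - a)/n = 0.500000

Trapezoidal rule: (h/2)[f(x₀) + 2f(x₁) + 2f(x₂) + ... + f(xₙ)]

x_0 = 0.0000, f(x_0) = 0.000000, coefficient = 1
x_1 = 0.5000, f(x_1) = 0.239713, coefficient = 2
x_2 = 1.0000, f(x_2) = 0.841471, coefficient = 1

I ≈ (0.500000/2) × 1.320897 = 0.330224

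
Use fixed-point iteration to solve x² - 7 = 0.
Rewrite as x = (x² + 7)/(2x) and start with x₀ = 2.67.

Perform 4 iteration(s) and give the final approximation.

Equation: x² - 7 = 0
Fixed-point form: x = (x² + 7)/(2x)
x₀ = 2.67

x_1 = g(2.670000) = 2.645861
x_2 = g(2.645861) = 2.645751
x_3 = g(2.645751) = 2.645751
x_4 = g(2.645751) = 2.645751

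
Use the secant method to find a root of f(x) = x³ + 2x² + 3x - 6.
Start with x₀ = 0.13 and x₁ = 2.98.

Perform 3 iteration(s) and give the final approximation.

f(x) = x³ + 2x² + 3x - 6
x₀ = 0.13, x₁ = 2.98

Secant formula: x_{n+1} = x_n - f(x_n)(x_n - x_{n-1})/(f(x_n) - f(x_{n-1}))

Iteration 1:
  f(0.130000) = -5.574003
  f(2.980000) = 47.164392
  x_2 = 2.980000 - 47.164392×(2.980000 - 0.130000)/(47.164392 - (-5.574003))
       = 0.431221
Iteration 2:
  f(2.980000) = 47.164392
  f(0.431221) = -4.254248
  x_3 = 0.431221 - (-4.254248)×(0.431221 - 2.980000)/(-4.254248 - 47.164392)
       = 0.642100
Iteration 3:
  f(0.431221) = -4.254248
  f(0.642100) = -2.984379
  x_4 = 0.642100 - (-2.984379)×(0.642100 - 0.431221)/(-2.984379 - (-4.254248))
       = 1.137698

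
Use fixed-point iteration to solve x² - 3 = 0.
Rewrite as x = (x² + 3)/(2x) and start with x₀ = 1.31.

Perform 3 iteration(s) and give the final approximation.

Equation: x² - 3 = 0
Fixed-point form: x = (x² + 3)/(2x)
x₀ = 1.31

x_1 = g(1.310000) = 1.800038
x_2 = g(1.800038) = 1.733335
x_3 = g(1.733335) = 1.732051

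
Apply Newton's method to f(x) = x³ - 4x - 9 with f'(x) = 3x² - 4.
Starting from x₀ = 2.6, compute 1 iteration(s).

f(x) = x³ - 4x - 9
f'(x) = 3x² - 4
x₀ = 2.6

Newton-Raphson formula: x_{n+1} = x_n - f(x_n)/f'(x_n)

Iteration 1:
  f(2.600000) = -1.824000
  f'(2.600000) = 16.280000
  x_1 = 2.600000 - (-1.824000)/16.280000 = 2.712039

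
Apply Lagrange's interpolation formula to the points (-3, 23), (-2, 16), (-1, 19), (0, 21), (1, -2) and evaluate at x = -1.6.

Lagrange interpolation formula:
P(x) = Σ yᵢ × Lᵢ(x)
where Lᵢ(x) = Π_{j≠i} (x - xⱼ)/(xᵢ - xⱼ)

L_0(-1.6) = (-1.6 - (-2))/(-3 - (-2)) × (-1.6 - (-1))/(-3 - (-1)) × (-1.6 - 0)/(-3 - 0) × (-1.6 - 1)/(-3 - 1) = -0.041600
L_1(-1.6) = (-1.6 - (-3))/(-2 - (-3)) × (-1.6 - (-1))/(-2 - (-1)) × (-1.6 - 0)/(-2 - 0) × (-1.6 - 1)/(-2 - 1) = 0.582400
L_2(-1.6) = (-1.6 - (-3))/(-1 - (-3)) × (-1.6 - (-2))/(-1 - (-2)) × (-1.6 - 0)/(-1 - 0) × (-1.6 - 1)/(-1 - 1) = 0.582400
L_3(-1.6) = (-1.6 - (-3))/(0 - (-3)) × (-1.6 - (-2))/(0 - (-2)) × (-1.6 - (-1))/(0 - (-1)) × (-1.6 - 1)/(0 - 1) = -0.145600
L_4(-1.6) = (-1.6 - (-3))/(1 - (-3)) × (-1.6 - (-2))/(1 - (-2)) × (-1.6 - (-1))/(1 - (-1)) × (-1.6 - 0)/(1 - 0) = 0.022400

P(-1.6) = 23×L_0(-1.6) + 16×L_1(-1.6) + 19×L_2(-1.6) + 21×L_3(-1.6) + (-2)×L_4(-1.6)
P(-1.6) = 16.324800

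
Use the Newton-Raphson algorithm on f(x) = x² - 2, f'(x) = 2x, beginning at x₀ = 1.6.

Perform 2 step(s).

f(x) = x² - 2
f'(x) = 2x
x₀ = 1.6

Newton-Raphson formula: x_{n+1} = x_n - f(x_n)/f'(x_n)

Iteration 1:
  f(1.600000) = 0.560000
  f'(1.600000) = 3.200000
  x_1 = 1.600000 - 0.560000/3.200000 = 1.425000
Iteration 2:
  f(1.425000) = 0.030625
  f'(1.425000) = 2.850000
  x_2 = 1.425000 - 0.030625/2.850000 = 1.414254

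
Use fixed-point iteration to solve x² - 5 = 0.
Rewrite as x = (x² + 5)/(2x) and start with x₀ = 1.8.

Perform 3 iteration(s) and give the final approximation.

Equation: x² - 5 = 0
Fixed-point form: x = (x² + 5)/(2x)
x₀ = 1.8

x_1 = g(1.800000) = 2.288889
x_2 = g(2.288889) = 2.236677
x_3 = g(2.236677) = 2.236068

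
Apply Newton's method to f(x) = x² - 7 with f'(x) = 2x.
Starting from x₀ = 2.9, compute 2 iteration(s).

f(x) = x² - 7
f'(x) = 2x
x₀ = 2.9

Newton-Raphson formula: x_{n+1} = x_n - f(x_n)/f'(x_n)

Iteration 1:
  f(2.900000) = 1.410000
  f'(2.900000) = 5.800000
  x_1 = 2.900000 - 1.410000/5.800000 = 2.656897
Iteration 2:
  f(2.656897) = 0.059099
  f'(2.656897) = 5.313793
  x_2 = 2.656897 - 0.059099/5.313793 = 2.645775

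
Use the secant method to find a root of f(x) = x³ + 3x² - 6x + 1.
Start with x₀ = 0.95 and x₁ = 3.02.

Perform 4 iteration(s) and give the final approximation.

f(x) = x³ + 3x² - 6x + 1
x₀ = 0.95, x₁ = 3.02

Secant formula: x_{n+1} = x_n - f(x_n)(x_n - x_{n-1})/(f(x_n) - f(x_{n-1}))

Iteration 1:
  f(0.950000) = -1.135125
  f(3.020000) = 37.784808
  x_2 = 3.020000 - 37.784808×(3.020000 - 0.950000)/(37.784808 - (-1.135125))
       = 1.010373
Iteration 2:
  f(3.020000) = 37.784808
  f(1.010373) = -0.968235
  x_3 = 1.010373 - (-0.968235)×(1.010373 - 3.020000)/(-0.968235 - 37.784808)
       = 1.060583
Iteration 3:
  f(1.010373) = -0.968235
  f(1.060583) = -0.796007
  x_4 = 1.060583 - (-0.796007)×(1.060583 - 1.010373)/(-0.796007 - (-0.968235))
       = 1.292645
Iteration 4:
  f(1.060583) = -0.796007
  f(1.292645) = 0.416847
  x_5 = 1.292645 - 0.416847×(1.292645 - 1.060583)/(0.416847 - (-0.796007))
       = 1.212888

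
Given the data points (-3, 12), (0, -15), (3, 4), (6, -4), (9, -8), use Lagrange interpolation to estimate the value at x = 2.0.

Lagrange interpolation formula:
P(x) = Σ yᵢ × Lᵢ(x)
where Lᵢ(x) = Π_{j≠i} (x - xⱼ)/(xᵢ - xⱼ)

L_0(2.0) = (2.0 - 0)/(-3 - 0) × (2.0 - 3)/(-3 - 3) × (2.0 - 6)/(-3 - 6) × (2.0 - 9)/(-3 - 9) = -0.028807
L_1(2.0) = (2.0 - (-3))/(0 - (-3)) × (2.0 - 3)/(0 - 3) × (2.0 - 6)/(0 - 6) × (2.0 - 9)/(0 - 9) = 0.288066
L_2(2.0) = (2.0 - (-3))/(3 - (-3)) × (2.0 - 0)/(3 - 0) × (2.0 - 6)/(3 - 6) × (2.0 - 9)/(3 - 9) = 0.864198
L_3(2.0) = (2.0 - (-3))/(6 - (-3)) × (2.0 - 0)/(6 - 0) × (2.0 - 3)/(6 - 3) × (2.0 - 9)/(6 - 9) = -0.144033
L_4(2.0) = (2.0 - (-3))/(9 - (-3)) × (2.0 - 0)/(9 - 0) × (2.0 - 3)/(9 - 3) × (2.0 - 6)/(9 - 6) = 0.020576

P(2.0) = 12×L_0(2.0) + (-15)×L_1(2.0) + 4×L_2(2.0) + (-4)×L_3(2.0) + (-8)×L_4(2.0)
P(2.0) = -0.798354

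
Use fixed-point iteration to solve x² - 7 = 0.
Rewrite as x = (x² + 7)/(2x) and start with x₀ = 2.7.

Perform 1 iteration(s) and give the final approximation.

Equation: x² - 7 = 0
Fixed-point form: x = (x² + 7)/(2x)
x₀ = 2.7

x_1 = g(2.700000) = 2.646296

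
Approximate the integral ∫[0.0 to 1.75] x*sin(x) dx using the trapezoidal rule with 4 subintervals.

f(x) = x*sin(x)
a = 0.0, b = 1.75, n = 4
h = (b - a)/n = 0.437500

Trapezoidal rule: (h/2)[f(x₀) + 2f(x₁) + 2f(x₂) + ... + f(xₙ)]

x_0 = 0.0000, f(x_0) = 0.000000, coefficient = 1
x_1 = 0.4375, f(x_1) = 0.185358, coefficient = 2
x_2 = 0.8750, f(x_2) = 0.671601, coefficient = 2
x_3 = 1.3125, f(x_3) = 1.268960, coefficient = 2
x_4 = 1.7500, f(x_4) = 1.721975, coefficient = 1

I ≈ (0.437500/2) × 5.973813 = 1.306772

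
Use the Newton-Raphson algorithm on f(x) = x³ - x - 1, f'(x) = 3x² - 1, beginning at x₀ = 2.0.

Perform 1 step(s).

f(x) = x³ - x - 1
f'(x) = 3x² - 1
x₀ = 2.0

Newton-Raphson formula: x_{n+1} = x_n - f(x_n)/f'(x_n)

Iteration 1:
  f(2.000000) = 5.000000
  f'(2.000000) = 11.000000
  x_1 = 2.000000 - 5.000000/11.000000 = 1.545455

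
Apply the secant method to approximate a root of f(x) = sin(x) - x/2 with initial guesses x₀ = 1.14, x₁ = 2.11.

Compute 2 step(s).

f(x) = sin(x) - x/2
x₀ = 1.14, x₁ = 2.11

Secant formula: x_{n+1} = x_n - f(x_n)(x_n - x_{n-1})/(f(x_n) - f(x_{n-1}))

Iteration 1:
  f(1.140000) = 0.338633
  f(2.110000) = -0.196882
  x_2 = 2.110000 - (-0.196882)×(2.110000 - 1.140000)/(-0.196882 - 0.338633)
       = 1.753380
Iteration 2:
  f(2.110000) = -0.196882
  f(1.753380) = 0.106688
  x_3 = 1.753380 - 0.106688×(1.753380 - 2.110000)/(0.106688 - (-0.196882))
       = 1.878712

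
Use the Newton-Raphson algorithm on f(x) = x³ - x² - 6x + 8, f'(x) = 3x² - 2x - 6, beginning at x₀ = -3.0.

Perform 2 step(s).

f(x) = x³ - x² - 6x + 8
f'(x) = 3x² - 2x - 6
x₀ = -3.0

Newton-Raphson formula: x_{n+1} = x_n - f(x_n)/f'(x_n)

Iteration 1:
  f(-3.000000) = -10.000000
  f'(-3.000000) = 27.000000
  x_1 = -3.000000 - (-10.000000)/27.000000 = -2.629630
Iteration 2:
  f(-2.629630) = -1.320937
  f'(-2.629630) = 20.004115
  x_2 = -2.629630 - (-1.320937)/20.004115 = -2.563596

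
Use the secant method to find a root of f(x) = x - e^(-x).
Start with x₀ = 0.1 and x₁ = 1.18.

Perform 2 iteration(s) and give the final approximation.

f(x) = x - e^(-x)
x₀ = 0.1, x₁ = 1.18

Secant formula: x_{n+1} = x_n - f(x_n)(x_n - x_{n-1})/(f(x_n) - f(x_{n-1}))

Iteration 1:
  f(0.100000) = -0.804837
  f(1.180000) = 0.872721
  x_2 = 1.180000 - 0.872721×(1.180000 - 0.100000)/(0.872721 - (-0.804837))
       = 0.618148
Iteration 2:
  f(1.180000) = 0.872721
  f(0.618148) = 0.079207
  x_3 = 0.618148 - 0.079207×(0.618148 - 1.180000)/(0.079207 - 0.872721)
       = 0.562066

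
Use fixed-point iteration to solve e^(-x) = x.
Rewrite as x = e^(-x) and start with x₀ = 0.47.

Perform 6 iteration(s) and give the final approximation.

Equation: e^(-x) = x
Fixed-point form: x = e^(-x)
x₀ = 0.47

x_1 = g(0.470000) = 0.625002
x_2 = g(0.625002) = 0.535260
x_3 = g(0.535260) = 0.585517
x_4 = g(0.585517) = 0.556818
x_5 = g(0.556818) = 0.573030
x_6 = g(0.573030) = 0.563815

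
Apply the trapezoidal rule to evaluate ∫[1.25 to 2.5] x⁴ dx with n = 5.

f(x) = x⁴
a = 1.25, b = 2.5, n = 5
h = (b - a)/n = 0.250000

Trapezoidal rule: (h/2)[f(x₀) + 2f(x₁) + 2f(x₂) + ... + f(xₙ)]

x_0 = 1.2500, f(x_0) = 2.441406, coefficient = 1
x_1 = 1.5000, f(x_1) = 5.062500, coefficient = 2
x_2 = 1.7500, f(x_2) = 9.378906, coefficient = 2
x_3 = 2.0000, f(x_3) = 16.000000, coefficient = 2
x_4 = 2.2500, f(x_4) = 25.628906, coefficient = 2
x_5 = 2.5000, f(x_5) = 39.062500, coefficient = 1

I ≈ (0.250000/2) × 153.644531 = 19.205566
Exact value: 18.920898
Error: 0.284668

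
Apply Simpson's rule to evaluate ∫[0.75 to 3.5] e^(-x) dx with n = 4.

f(x) = e^(-x)
a = 0.75, b = 3.5, n = 4
h = (b - a)/n = 0.687500

Simpson's rule: (h/3)[f(x₀) + 4f(x₁) + 2f(x₂) + ... + f(xₙ)]

x_0 = 0.7500, f(x_0) = 0.472367, coefficient = 1
x_1 = 1.4375, f(x_1) = 0.237521, coefficient = 4
x_2 = 2.1250, f(x_2) = 0.119433, coefficient = 2
x_3 = 2.8125, f(x_3) = 0.060055, coefficient = 4
x_4 = 3.5000, f(x_4) = 0.030197, coefficient = 1

I ≈ (0.687500/3) × 1.931732 = 0.442689
Exact value: 0.442169
Error: 0.000519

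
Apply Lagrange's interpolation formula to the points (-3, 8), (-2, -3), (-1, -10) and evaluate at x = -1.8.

Lagrange interpolation formula:
P(x) = Σ yᵢ × Lᵢ(x)
where Lᵢ(x) = Π_{j≠i} (x - xⱼ)/(xᵢ - xⱼ)

L_0(-1.8) = (-1.8 - (-2))/(-3 - (-2)) × (-1.8 - (-1))/(-3 - (-1)) = -0.080000
L_1(-1.8) = (-1.8 - (-3))/(-2 - (-3)) × (-1.8 - (-1))/(-2 - (-1)) = 0.960000
L_2(-1.8) = (-1.8 - (-3))/(-1 - (-3)) × (-1.8 - (-2))/(-1 - (-2)) = 0.120000

P(-1.8) = 8×L_0(-1.8) + (-3)×L_1(-1.8) + (-10)×L_2(-1.8)
P(-1.8) = -4.720000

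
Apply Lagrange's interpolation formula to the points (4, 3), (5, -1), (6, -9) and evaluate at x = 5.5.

Lagrange interpolation formula:
P(x) = Σ yᵢ × Lᵢ(x)
where Lᵢ(x) = Π_{j≠i} (x - xⱼ)/(xᵢ - xⱼ)

L_0(5.5) = (5.5 - 5)/(4 - 5) × (5.5 - 6)/(4 - 6) = -0.125000
L_1(5.5) = (5.5 - 4)/(5 - 4) × (5.5 - 6)/(5 - 6) = 0.750000
L_2(5.5) = (5.5 - 4)/(6 - 4) × (5.5 - 5)/(6 - 5) = 0.375000

P(5.5) = 3×L_0(5.5) + (-1)×L_1(5.5) + (-9)×L_2(5.5)
P(5.5) = -4.500000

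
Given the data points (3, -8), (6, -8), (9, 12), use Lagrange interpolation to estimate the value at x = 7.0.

Lagrange interpolation formula:
P(x) = Σ yᵢ × Lᵢ(x)
where Lᵢ(x) = Π_{j≠i} (x - xⱼ)/(xᵢ - xⱼ)

L_0(7.0) = (7.0 - 6)/(3 - 6) × (7.0 - 9)/(3 - 9) = -0.111111
L_1(7.0) = (7.0 - 3)/(6 - 3) × (7.0 - 9)/(6 - 9) = 0.888889
L_2(7.0) = (7.0 - 3)/(9 - 3) × (7.0 - 6)/(9 - 6) = 0.222222

P(7.0) = (-8)×L_0(7.0) + (-8)×L_1(7.0) + 12×L_2(7.0)
P(7.0) = -3.555556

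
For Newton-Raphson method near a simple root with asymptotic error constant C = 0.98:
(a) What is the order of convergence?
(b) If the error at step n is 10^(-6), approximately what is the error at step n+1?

(a) Newton-Raphson has quadratic (order 2) convergence near simple roots.
    This means |e_{n+1}| ≈ C|e_n|².

(b) With |e_n| = 10^(-6) and C = 0.98:
    |e_{n+1}| ≈ 0.98 × (10^(-6))² = 0.98 × 10^(-12)

(a) 2 (quadratic); (b) |e_{n+1}| ≈ 9.800e-13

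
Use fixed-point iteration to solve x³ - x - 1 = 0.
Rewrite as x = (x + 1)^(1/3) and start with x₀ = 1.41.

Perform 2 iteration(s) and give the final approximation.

Equation: x³ - x - 1 = 0
Fixed-point form: x = (x + 1)^(1/3)
x₀ = 1.41

x_1 = g(1.410000) = 1.340723
x_2 = g(1.340723) = 1.327751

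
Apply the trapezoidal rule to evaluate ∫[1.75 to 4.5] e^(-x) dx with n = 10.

f(x) = e^(-x)
a = 1.75, b = 4.5, n = 10
h = (b - a)/n = 0.275000

Trapezoidal rule: (h/2)[f(x₀) + 2f(x₁) + 2f(x₂) + ... + f(xₙ)]

x_0 = 1.7500, f(x_0) = 0.173774, coefficient = 1
x_1 = 2.0250, f(x_1) = 0.131994, coefficient = 2
x_2 = 2.3000, f(x_2) = 0.100259, coefficient = 2
x_3 = 2.5750, f(x_3) = 0.076154, coefficient = 2
x_4 = 2.8500, f(x_4) = 0.057844, coefficient = 2
x_5 = 3.1250, f(x_5) = 0.043937, coefficient = 2
x_6 = 3.4000, f(x_6) = 0.033373, coefficient = 2
x_7 = 3.6750, f(x_7) = 0.025349, coefficient = 2
x_8 = 3.9500, f(x_8) = 0.019255, coefficient = 2
x_9 = 4.2250, f(x_9) = 0.014625, coefficient = 2
x_10 = 4.5000, f(x_10) = 0.011109, coefficient = 1

I ≈ (0.275000/2) × 1.190464 = 0.163689
Exact value: 0.162665
Error: 0.001024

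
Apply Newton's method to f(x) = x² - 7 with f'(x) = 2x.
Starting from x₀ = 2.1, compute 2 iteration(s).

f(x) = x² - 7
f'(x) = 2x
x₀ = 2.1

Newton-Raphson formula: x_{n+1} = x_n - f(x_n)/f'(x_n)

Iteration 1:
  f(2.100000) = -2.590000
  f'(2.100000) = 4.200000
  x_1 = 2.100000 - (-2.590000)/4.200000 = 2.716667
Iteration 2:
  f(2.716667) = 0.380278
  f'(2.716667) = 5.433333
  x_2 = 2.716667 - 0.380278/5.433333 = 2.646677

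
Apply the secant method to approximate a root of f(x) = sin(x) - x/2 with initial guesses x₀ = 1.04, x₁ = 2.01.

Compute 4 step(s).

f(x) = sin(x) - x/2
x₀ = 1.04, x₁ = 2.01

Secant formula: x_{n+1} = x_n - f(x_n)(x_n - x_{n-1})/(f(x_n) - f(x_{n-1}))

Iteration 1:
  f(1.040000) = 0.342404
  f(2.010000) = -0.099909
  x_2 = 2.010000 - (-0.099909)×(2.010000 - 1.040000)/(-0.099909 - 0.342404)
       = 1.790897
Iteration 2:
  f(2.010000) = -0.099909
  f(1.790897) = 0.080427
  x_3 = 1.790897 - 0.080427×(1.790897 - 2.010000)/(0.080427 - (-0.099909))
       = 1.888613
Iteration 3:
  f(1.790897) = 0.080427
  f(1.888613) = 0.005613
  x_4 = 1.888613 - 0.005613×(1.888613 - 1.790897)/(0.005613 - 0.080427)
       = 1.895945
Iteration 4:
  f(1.888613) = 0.005613
  f(1.895945) = -0.000369
  x_5 = 1.895945 - (-0.000369)×(1.895945 - 1.888613)/(-0.000369 - 0.005613)
       = 1.895492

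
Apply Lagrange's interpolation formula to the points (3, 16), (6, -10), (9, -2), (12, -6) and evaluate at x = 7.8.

Lagrange interpolation formula:
P(x) = Σ yᵢ × Lᵢ(x)
where Lᵢ(x) = Π_{j≠i} (x - xⱼ)/(xᵢ - xⱼ)

L_0(7.8) = (7.8 - 6)/(3 - 6) × (7.8 - 9)/(3 - 9) × (7.8 - 12)/(3 - 12) = -0.056000
L_1(7.8) = (7.8 - 3)/(6 - 3) × (7.8 - 9)/(6 - 9) × (7.8 - 12)/(6 - 12) = 0.448000
L_2(7.8) = (7.8 - 3)/(9 - 3) × (7.8 - 6)/(9 - 6) × (7.8 - 12)/(9 - 12) = 0.672000
L_3(7.8) = (7.8 - 3)/(12 - 3) × (7.8 - 6)/(12 - 6) × (7.8 - 9)/(12 - 9) = -0.064000

P(7.8) = 16×L_0(7.8) + (-10)×L_1(7.8) + (-2)×L_2(7.8) + (-6)×L_3(7.8)
P(7.8) = -6.336000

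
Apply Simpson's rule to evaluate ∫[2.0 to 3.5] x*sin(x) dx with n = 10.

f(x) = x*sin(x)
a = 2.0, b = 3.5, n = 10
h = (b - a)/n = 0.150000

Simpson's rule: (h/3)[f(x₀) + 4f(x₁) + 2f(x₂) + ... + f(xₙ)]

x_0 = 2.0000, f(x_0) = 1.818595, coefficient = 1
x_1 = 2.1500, f(x_1) = 1.799332, coefficient = 4
x_2 = 2.3000, f(x_2) = 1.715122, coefficient = 2
x_3 = 2.4500, f(x_3) = 1.562524, coefficient = 4
x_4 = 2.6000, f(x_4) = 1.340304, coefficient = 2
x_5 = 2.7500, f(x_5) = 1.049568, coefficient = 4
x_6 = 2.9000, f(x_6) = 0.693823, coefficient = 2
x_7 = 3.0500, f(x_7) = 0.278967, coefficient = 4
x_8 = 3.2000, f(x_8) = -0.186797, coefficient = 2
x_9 = 3.3500, f(x_9) = -0.693122, coefficient = 4
x_10 = 3.5000, f(x_10) = -1.227741, coefficient = 1

I ≈ (0.150000/3) × 23.704833 = 1.185242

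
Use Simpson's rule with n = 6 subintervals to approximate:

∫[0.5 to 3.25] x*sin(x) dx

f(x) = x*sin(x)
a = 0.5, b = 3.25, n = 6
h = (b - a)/n = 0.458333

Simpson's rule: (h/3)[f(x₀) + 4f(x₁) + 2f(x₂) + ... + f(xₙ)]

x_0 = 0.5000, f(x_0) = 0.239713, coefficient = 1
x_1 = 0.9583, f(x_1) = 0.784141, coefficient = 4
x_2 = 1.4167, f(x_2) = 1.399873, coefficient = 2
x_3 = 1.8750, f(x_3) = 1.788911, coefficient = 4
x_4 = 2.3333, f(x_4) = 1.687200, coefficient = 2
x_5 = 2.7917, f(x_5) = 0.957062, coefficient = 4
x_6 = 3.2500, f(x_6) = -0.351634, coefficient = 1

I ≈ (0.458333/3) × 20.182683 = 3.083466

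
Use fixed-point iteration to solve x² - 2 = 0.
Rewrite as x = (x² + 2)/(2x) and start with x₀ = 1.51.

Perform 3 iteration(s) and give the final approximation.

Equation: x² - 2 = 0
Fixed-point form: x = (x² + 2)/(2x)
x₀ = 1.51

x_1 = g(1.510000) = 1.417252
x_2 = g(1.417252) = 1.414217
x_3 = g(1.414217) = 1.414214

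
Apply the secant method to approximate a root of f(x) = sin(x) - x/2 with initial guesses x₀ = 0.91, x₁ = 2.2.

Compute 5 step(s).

f(x) = sin(x) - x/2
x₀ = 0.91, x₁ = 2.2

Secant formula: x_{n+1} = x_n - f(x_n)(x_n - x_{n-1})/(f(x_n) - f(x_{n-1}))

Iteration 1:
  f(0.910000) = 0.334504
  f(2.200000) = -0.291504
  x_2 = 2.200000 - (-0.291504)×(2.200000 - 0.910000)/(-0.291504 - 0.334504)
       = 1.599305
Iteration 2:
  f(2.200000) = -0.291504
  f(1.599305) = 0.199941
  x_3 = 1.599305 - 0.199941×(1.599305 - 2.200000)/(0.199941 - (-0.291504))
       = 1.843694
Iteration 3:
  f(1.599305) = 0.199941
  f(1.843694) = 0.041147
  x_4 = 1.843694 - 0.041147×(1.843694 - 1.599305)/(0.041147 - 0.199941)
       = 1.907020
Iteration 4:
  f(1.843694) = 0.041147
  f(1.907020) = -0.009503
  x_5 = 1.907020 - (-0.009503)×(1.907020 - 1.843694)/(-0.009503 - 0.041147)
       = 1.895139
Iteration 5:
  f(1.907020) = -0.009503
  f(1.895139) = 0.000291
  x_6 = 1.895139 - 0.000291×(1.895139 - 1.907020)/(0.000291 - (-0.009503))
       = 1.895492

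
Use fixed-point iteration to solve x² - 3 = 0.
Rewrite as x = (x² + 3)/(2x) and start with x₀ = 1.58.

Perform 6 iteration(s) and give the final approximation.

Equation: x² - 3 = 0
Fixed-point form: x = (x² + 3)/(2x)
x₀ = 1.58

x_1 = g(1.580000) = 1.739367
x_2 = g(1.739367) = 1.732066
x_3 = g(1.732066) = 1.732051
x_4 = g(1.732051) = 1.732051
x_5 = g(1.732051) = 1.732051
x_6 = g(1.732051) = 1.732051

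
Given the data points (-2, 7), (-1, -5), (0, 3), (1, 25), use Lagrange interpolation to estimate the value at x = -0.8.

Lagrange interpolation formula:
P(x) = Σ yᵢ × Lᵢ(x)
where Lᵢ(x) = Π_{j≠i} (x - xⱼ)/(xᵢ - xⱼ)

L_0(-0.8) = (-0.8 - (-1))/(-2 - (-1)) × (-0.8 - 0)/(-2 - 0) × (-0.8 - 1)/(-2 - 1) = -0.048000
L_1(-0.8) = (-0.8 - (-2))/(-1 - (-2)) × (-0.8 - 0)/(-1 - 0) × (-0.8 - 1)/(-1 - 1) = 0.864000
L_2(-0.8) = (-0.8 - (-2))/(0 - (-2)) × (-0.8 - (-1))/(0 - (-1)) × (-0.8 - 1)/(0 - 1) = 0.216000
L_3(-0.8) = (-0.8 - (-2))/(1 - (-2)) × (-0.8 - (-1))/(1 - (-1)) × (-0.8 - 0)/(1 - 0) = -0.032000

P(-0.8) = 7×L_0(-0.8) + (-5)×L_1(-0.8) + 3×L_2(-0.8) + 25×L_3(-0.8)
P(-0.8) = -4.808000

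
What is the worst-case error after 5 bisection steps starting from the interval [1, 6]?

Bisection error bound: |error| ≤ (b-a)/2^n
|error| ≤ (6 - 1)/2^5 = 5/2^5
|error| ≤ 0.1562500000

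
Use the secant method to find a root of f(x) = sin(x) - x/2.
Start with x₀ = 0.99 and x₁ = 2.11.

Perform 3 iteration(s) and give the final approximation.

f(x) = sin(x) - x/2
x₀ = 0.99, x₁ = 2.11

Secant formula: x_{n+1} = x_n - f(x_n)(x_n - x_{n-1})/(f(x_n) - f(x_{n-1}))

Iteration 1:
  f(0.990000) = 0.341026
  f(2.110000) = -0.196882
  x_2 = 2.110000 - (-0.196882)×(2.110000 - 0.990000)/(-0.196882 - 0.341026)
       = 1.700064
Iteration 2:
  f(2.110000) = -0.196882
  f(1.700064) = 0.141625
  x_3 = 1.700064 - 0.141625×(1.700064 - 2.110000)/(0.141625 - (-0.196882))
       = 1.871573
Iteration 3:
  f(1.700064) = 0.141625
  f(1.871573) = 0.019320
  x_4 = 1.871573 - 0.019320×(1.871573 - 1.700064)/(0.019320 - 0.141625)
       = 1.898666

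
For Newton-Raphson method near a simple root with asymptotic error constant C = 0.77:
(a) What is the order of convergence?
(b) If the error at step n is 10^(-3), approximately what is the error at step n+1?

(a) Newton-Raphson has quadratic (order 2) convergence near simple roots.
    This means |e_{n+1}| ≈ C|e_n|².

(b) With |e_n| = 10^(-3) and C = 0.77:
    |e_{n+1}| ≈ 0.77 × (10^(-3))² = 0.77 × 10^(-6)

(a) 2 (quadratic); (b) |e_{n+1}| ≈ 7.700e-07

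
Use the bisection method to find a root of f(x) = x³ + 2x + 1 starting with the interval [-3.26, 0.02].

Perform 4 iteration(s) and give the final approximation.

f(x) = x³ + 2x + 1
Initial interval: [-3.26, 0.02]

Iteration 1:
  c_1 = (-3.260000 + 0.020000)/2 = -1.620000
  f(c_1) = f(-1.620000) = -6.491528
  f(a) × f(c) ≥ 0, new interval: [-1.620000, 0.020000]
Iteration 2:
  c_2 = (-1.620000 + 0.020000)/2 = -0.800000
  f(c_2) = f(-0.800000) = -1.112000
  f(a) × f(c) ≥ 0, new interval: [-0.800000, 0.020000]
Iteration 3:
  c_3 = (-0.800000 + 0.020000)/2 = -0.390000
  f(c_3) = f(-0.390000) = 0.160681
  f(a) × f(c) < 0, new interval: [-0.800000, -0.390000]
Iteration 4:
  c_4 = (-0.800000 + (-0.390000))/2 = -0.595000
  f(c_4) = f(-0.595000) = -0.400645
  f(a) × f(c) ≥ 0, new interval: [-0.595000, -0.390000]

After 4 iteration(s), the approximation is c_4 = -0.595000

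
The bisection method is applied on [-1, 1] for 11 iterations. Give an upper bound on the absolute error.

Bisection error bound: |error| ≤ (b-a)/2^n
|error| ≤ (1 - (-1))/2^11 = 2/2^11
|error| ≤ 0.0009765625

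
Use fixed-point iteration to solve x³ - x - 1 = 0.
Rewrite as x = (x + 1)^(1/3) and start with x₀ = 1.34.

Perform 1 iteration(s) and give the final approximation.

Equation: x³ - x - 1 = 0
Fixed-point form: x = (x + 1)^(1/3)
x₀ = 1.34

x_1 = g(1.340000) = 1.327614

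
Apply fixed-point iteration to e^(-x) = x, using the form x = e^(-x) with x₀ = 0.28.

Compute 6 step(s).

Equation: e^(-x) = x
Fixed-point form: x = e^(-x)
x₀ = 0.28

x_1 = g(0.280000) = 0.755784
x_2 = g(0.755784) = 0.469642
x_3 = g(0.469642) = 0.625226
x_4 = g(0.625226) = 0.535141
x_5 = g(0.535141) = 0.585587
x_6 = g(0.585587) = 0.556779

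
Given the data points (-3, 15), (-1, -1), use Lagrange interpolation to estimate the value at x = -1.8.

Lagrange interpolation formula:
P(x) = Σ yᵢ × Lᵢ(x)
where Lᵢ(x) = Π_{j≠i} (x - xⱼ)/(xᵢ - xⱼ)

L_0(-1.8) = (-1.8 - (-1))/(-3 - (-1)) = 0.400000
L_1(-1.8) = (-1.8 - (-3))/(-1 - (-3)) = 0.600000

P(-1.8) = 15×L_0(-1.8) + (-1)×L_1(-1.8)
P(-1.8) = 5.400000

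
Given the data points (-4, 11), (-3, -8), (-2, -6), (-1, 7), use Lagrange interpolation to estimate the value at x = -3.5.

Lagrange interpolation formula:
P(x) = Σ yᵢ × Lᵢ(x)
where Lᵢ(x) = Π_{j≠i} (x - xⱼ)/(xᵢ - xⱼ)

L_0(-3.5) = (-3.5 - (-3))/(-4 - (-3)) × (-3.5 - (-2))/(-4 - (-2)) × (-3.5 - (-1))/(-4 - (-1)) = 0.312500
L_1(-3.5) = (-3.5 - (-4))/(-3 - (-4)) × (-3.5 - (-2))/(-3 - (-2)) × (-3.5 - (-1))/(-3 - (-1)) = 0.937500
L_2(-3.5) = (-3.5 - (-4))/(-2 - (-4)) × (-3.5 - (-3))/(-2 - (-3)) × (-3.5 - (-1))/(-2 - (-1)) = -0.312500
L_3(-3.5) = (-3.5 - (-4))/(-1 - (-4)) × (-3.5 - (-3))/(-1 - (-3)) × (-3.5 - (-2))/(-1 - (-2)) = 0.062500

P(-3.5) = 11×L_0(-3.5) + (-8)×L_1(-3.5) + (-6)×L_2(-3.5) + 7×L_3(-3.5)
P(-3.5) = -1.750000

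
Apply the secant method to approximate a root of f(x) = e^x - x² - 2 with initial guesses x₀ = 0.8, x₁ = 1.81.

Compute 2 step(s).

f(x) = e^x - x² - 2
x₀ = 0.8, x₁ = 1.81

Secant formula: x_{n+1} = x_n - f(x_n)(x_n - x_{n-1})/(f(x_n) - f(x_{n-1}))

Iteration 1:
  f(0.800000) = -0.414459
  f(1.810000) = 0.834347
  x_2 = 1.810000 - 0.834347×(1.810000 - 0.800000)/(0.834347 - (-0.414459))
       = 1.135203
Iteration 2:
  f(1.810000) = 0.834347
  f(1.135203) = -0.176881
  x_3 = 1.135203 - (-0.176881)×(1.135203 - 1.810000)/(-0.176881 - 0.834347)
       = 1.253236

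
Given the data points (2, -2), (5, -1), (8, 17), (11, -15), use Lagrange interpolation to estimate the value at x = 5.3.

Lagrange interpolation formula:
P(x) = Σ yᵢ × Lᵢ(x)
where Lᵢ(x) = Π_{j≠i} (x - xⱼ)/(xᵢ - xⱼ)

L_0(5.3) = (5.3 - 5)/(2 - 5) × (5.3 - 8)/(2 - 8) × (5.3 - 11)/(2 - 11) = -0.028500
L_1(5.3) = (5.3 - 2)/(5 - 2) × (5.3 - 8)/(5 - 8) × (5.3 - 11)/(5 - 11) = 0.940500
L_2(5.3) = (5.3 - 2)/(8 - 2) × (5.3 - 5)/(8 - 5) × (5.3 - 11)/(8 - 11) = 0.104500
L_3(5.3) = (5.3 - 2)/(11 - 2) × (5.3 - 5)/(11 - 5) × (5.3 - 8)/(11 - 8) = -0.016500

P(5.3) = (-2)×L_0(5.3) + (-1)×L_1(5.3) + 17×L_2(5.3) + (-15)×L_3(5.3)
P(5.3) = 1.140500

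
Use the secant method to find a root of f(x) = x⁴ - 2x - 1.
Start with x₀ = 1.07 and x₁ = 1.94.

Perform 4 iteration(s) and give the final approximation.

f(x) = x⁴ - 2x - 1
x₀ = 1.07, x₁ = 1.94

Secant formula: x_{n+1} = x_n - f(x_n)(x_n - x_{n-1})/(f(x_n) - f(x_{n-1}))

Iteration 1:
  f(1.070000) = -1.829204
  f(1.940000) = 9.284685
  x_2 = 1.940000 - 9.284685×(1.940000 - 1.070000)/(9.284685 - (-1.829204))
       = 1.213191
Iteration 2:
  f(1.940000) = 9.284685
  f(1.213191) = -1.260092
  x_3 = 1.213191 - (-1.260092)×(1.213191 - 1.940000)/(-1.260092 - 9.284685)
       = 1.300044
Iteration 3:
  f(1.213191) = -1.260092
  f(1.300044) = -0.743602
  x_4 = 1.300044 - (-0.743602)×(1.300044 - 1.213191)/(-0.743602 - (-1.260092))
       = 1.425088
Iteration 4:
  f(1.300044) = -0.743602
  f(1.425088) = 0.274281
  x_5 = 1.425088 - 0.274281×(1.425088 - 1.300044)/(0.274281 - (-0.743602))
       = 1.391393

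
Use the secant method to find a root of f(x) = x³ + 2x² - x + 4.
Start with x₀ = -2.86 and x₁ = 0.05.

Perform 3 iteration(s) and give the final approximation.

f(x) = x³ + 2x² - x + 4
x₀ = -2.86, x₁ = 0.05

Secant formula: x_{n+1} = x_n - f(x_n)(x_n - x_{n-1})/(f(x_n) - f(x_{n-1}))

Iteration 1:
  f(-2.860000) = -0.174456
  f(0.050000) = 3.955125
  x_2 = 0.050000 - 3.955125×(0.050000 - (-2.860000))/(3.955125 - (-0.174456))
       = -2.737066
Iteration 2:
  f(0.050000) = 3.955125
  f(-2.737066) = 1.215316
  x_3 = -2.737066 - 1.215316×(-2.737066 - 0.050000)/(1.215316 - 3.955125)
       = -3.973344
Iteration 3:
  f(-2.737066) = 1.215316
  f(-3.973344) = -23.180761
  x_4 = -3.973344 - (-23.180761)×(-3.973344 - (-2.737066))/(-23.180761 - 1.215316)
       = -2.798652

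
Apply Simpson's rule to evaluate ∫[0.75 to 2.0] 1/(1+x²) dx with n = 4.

f(x) = 1/(1+x²)
a = 0.75, b = 2.0, n = 4
h = (b - a)/n = 0.312500

Simpson's rule: (h/3)[f(x₀) + 4f(x₁) + 2f(x₂) + ... + f(xₙ)]

x_0 = 0.7500, f(x_0) = 0.640000, coefficient = 1
x_1 = 1.0625, f(x_1) = 0.469725, coefficient = 4
x_2 = 1.3750, f(x_2) = 0.345946, coefficient = 2
x_3 = 1.6875, f(x_3) = 0.259898, coefficient = 4
x_4 = 2.0000, f(x_4) = 0.200000, coefficient = 1

I ≈ (0.312500/3) × 4.450385 = 0.463582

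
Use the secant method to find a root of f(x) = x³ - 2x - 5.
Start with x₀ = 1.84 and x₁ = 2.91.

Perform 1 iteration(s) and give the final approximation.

f(x) = x³ - 2x - 5
x₀ = 1.84, x₁ = 2.91

Secant formula: x_{n+1} = x_n - f(x_n)(x_n - x_{n-1})/(f(x_n) - f(x_{n-1}))

Iteration 1:
  f(1.840000) = -2.450496
  f(2.910000) = 13.822171
  x_2 = 2.910000 - 13.822171×(2.910000 - 1.840000)/(13.822171 - (-2.450496))
       = 2.001131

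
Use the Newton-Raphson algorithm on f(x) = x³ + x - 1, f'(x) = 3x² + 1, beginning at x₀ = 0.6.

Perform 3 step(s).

f(x) = x³ + x - 1
f'(x) = 3x² + 1
x₀ = 0.6

Newton-Raphson formula: x_{n+1} = x_n - f(x_n)/f'(x_n)

Iteration 1:
  f(0.600000) = -0.184000
  f'(0.600000) = 2.080000
  x_1 = 0.600000 - (-0.184000)/2.080000 = 0.688462
Iteration 2:
  f(0.688462) = 0.014778
  f'(0.688462) = 2.421938
  x_2 = 0.688462 - 0.014778/2.421938 = 0.682360
Iteration 3:
  f(0.682360) = 0.000077
  f'(0.682360) = 2.396845
  x_3 = 0.682360 - 0.000077/2.396845 = 0.682328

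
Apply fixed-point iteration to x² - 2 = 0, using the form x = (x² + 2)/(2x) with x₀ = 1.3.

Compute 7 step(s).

Equation: x² - 2 = 0
Fixed-point form: x = (x² + 2)/(2x)
x₀ = 1.3

x_1 = g(1.300000) = 1.419231
x_2 = g(1.419231) = 1.414222
x_3 = g(1.414222) = 1.414214
x_4 = g(1.414214) = 1.414214
x_5 = g(1.414214) = 1.414214
x_6 = g(1.414214) = 1.414214
x_7 = g(1.414214) = 1.414214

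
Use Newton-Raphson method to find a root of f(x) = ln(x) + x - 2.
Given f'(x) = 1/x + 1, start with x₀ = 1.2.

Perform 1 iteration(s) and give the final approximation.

f(x) = ln(x) + x - 2
f'(x) = 1/x + 1
x₀ = 1.2

Newton-Raphson formula: x_{n+1} = x_n - f(x_n)/f'(x_n)

Iteration 1:
  f(1.200000) = -0.617678
  f'(1.200000) = 1.833333
  x_1 = 1.200000 - (-0.617678)/1.833333 = 1.536916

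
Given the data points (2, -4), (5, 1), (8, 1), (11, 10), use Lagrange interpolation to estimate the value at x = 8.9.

Lagrange interpolation formula:
P(x) = Σ yᵢ × Lᵢ(x)
where Lᵢ(x) = Π_{j≠i} (x - xⱼ)/(xᵢ - xⱼ)

L_0(8.9) = (8.9 - 5)/(2 - 5) × (8.9 - 8)/(2 - 8) × (8.9 - 11)/(2 - 11) = 0.045500
L_1(8.9) = (8.9 - 2)/(5 - 2) × (8.9 - 8)/(5 - 8) × (8.9 - 11)/(5 - 11) = -0.241500
L_2(8.9) = (8.9 - 2)/(8 - 2) × (8.9 - 5)/(8 - 5) × (8.9 - 11)/(8 - 11) = 1.046500
L_3(8.9) = (8.9 - 2)/(11 - 2) × (8.9 - 5)/(11 - 5) × (8.9 - 8)/(11 - 8) = 0.149500

P(8.9) = (-4)×L_0(8.9) + 1×L_1(8.9) + 1×L_2(8.9) + 10×L_3(8.9)
P(8.9) = 2.118000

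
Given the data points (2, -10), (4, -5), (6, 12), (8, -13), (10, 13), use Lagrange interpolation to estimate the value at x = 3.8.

Lagrange interpolation formula:
P(x) = Σ yᵢ × Lᵢ(x)
where Lᵢ(x) = Π_{j≠i} (x - xⱼ)/(xᵢ - xⱼ)

L_0(3.8) = (3.8 - 4)/(2 - 4) × (3.8 - 6)/(2 - 6) × (3.8 - 8)/(2 - 8) × (3.8 - 10)/(2 - 10) = 0.029838
L_1(3.8) = (3.8 - 2)/(4 - 2) × (3.8 - 6)/(4 - 6) × (3.8 - 8)/(4 - 8) × (3.8 - 10)/(4 - 10) = 1.074150
L_2(3.8) = (3.8 - 2)/(6 - 2) × (3.8 - 4)/(6 - 4) × (3.8 - 8)/(6 - 8) × (3.8 - 10)/(6 - 10) = -0.146475
L_3(3.8) = (3.8 - 2)/(8 - 2) × (3.8 - 4)/(8 - 4) × (3.8 - 6)/(8 - 6) × (3.8 - 10)/(8 - 10) = 0.051150
L_4(3.8) = (3.8 - 2)/(10 - 2) × (3.8 - 4)/(10 - 4) × (3.8 - 6)/(10 - 6) × (3.8 - 8)/(10 - 8) = -0.008663

P(3.8) = (-10)×L_0(3.8) + (-5)×L_1(3.8) + 12×L_2(3.8) + (-13)×L_3(3.8) + 13×L_4(3.8)
P(3.8) = -8.204388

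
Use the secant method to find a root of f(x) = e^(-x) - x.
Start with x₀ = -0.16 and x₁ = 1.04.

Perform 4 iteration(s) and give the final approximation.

f(x) = e^(-x) - x
x₀ = -0.16, x₁ = 1.04

Secant formula: x_{n+1} = x_n - f(x_n)(x_n - x_{n-1})/(f(x_n) - f(x_{n-1}))

Iteration 1:
  f(-0.160000) = 1.333511
  f(1.040000) = -0.686545
  x_2 = 1.040000 - (-0.686545)×(1.040000 - (-0.160000))/(-0.686545 - 1.333511)
       = 0.632163
Iteration 2:
  f(1.040000) = -0.686545
  f(0.632163) = -0.100721
  x_3 = 0.632163 - (-0.100721)×(0.632163 - 1.040000)/(-0.100721 - (-0.686545))
       = 0.562043
Iteration 3:
  f(0.632163) = -0.100721
  f(0.562043) = 0.008001
  x_4 = 0.562043 - 0.008001×(0.562043 - 0.632163)/(0.008001 - (-0.100721))
       = 0.567203
Iteration 4:
  f(0.562043) = 0.008001
  f(0.567203) = -0.000093
  x_5 = 0.567203 - (-0.000093)×(0.567203 - 0.562043)/(-0.000093 - 0.008001)
       = 0.567143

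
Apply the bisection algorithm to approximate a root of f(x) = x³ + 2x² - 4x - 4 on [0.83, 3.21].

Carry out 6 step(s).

f(x) = x³ + 2x² - 4x - 4
Initial interval: [0.83, 3.21]

Iteration 1:
  c_1 = (0.830000 + 3.210000)/2 = 2.020000
  f(c_1) = f(2.020000) = 4.323208
  f(a) × f(c) < 0, new interval: [0.830000, 2.020000]
Iteration 2:
  c_2 = (0.830000 + 2.020000)/2 = 1.425000
  f(c_2) = f(1.425000) = -2.745109
  f(a) × f(c) ≥ 0, new interval: [1.425000, 2.020000]
Iteration 3:
  c_3 = (1.425000 + 2.020000)/2 = 1.722500
  f(c_3) = f(1.722500) = 0.154681
  f(a) × f(c) < 0, new interval: [1.425000, 1.722500]
Iteration 4:
  c_4 = (1.425000 + 1.722500)/2 = 1.573750
  f(c_4) = f(1.573750) = -1.443932
  f(a) × f(c) ≥ 0, new interval: [1.573750, 1.722500]
Iteration 5:
  c_5 = (1.573750 + 1.722500)/2 = 1.648125
  f(c_5) = f(1.648125) = -0.683040
  f(a) × f(c) ≥ 0, new interval: [1.648125, 1.722500]
Iteration 6:
  c_6 = (1.648125 + 1.722500)/2 = 1.685313
  f(c_6) = f(1.685313) = -0.273937
  f(a) × f(c) ≥ 0, new interval: [1.685313, 1.722500]

After 6 iteration(s), the approximation is c_6 = 1.685313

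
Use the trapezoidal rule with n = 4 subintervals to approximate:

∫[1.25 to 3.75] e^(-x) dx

f(x) = e^(-x)
a = 1.25, b = 3.75, n = 4
h = (b - a)/n = 0.625000

Trapezoidal rule: (h/2)[f(x₀) + 2f(x₁) + 2f(x₂) + ... + f(xₙ)]

x_0 = 1.2500, f(x_0) = 0.286505, coefficient = 1
x_1 = 1.8750, f(x_1) = 0.153355, coefficient = 2
x_2 = 2.5000, f(x_2) = 0.082085, coefficient = 2
x_3 = 3.1250, f(x_3) = 0.043937, coefficient = 2
x_4 = 3.7500, f(x_4) = 0.023518, coefficient = 1

I ≈ (0.625000/2) × 0.868776 = 0.271493
Exact value: 0.262987
Error: 0.008506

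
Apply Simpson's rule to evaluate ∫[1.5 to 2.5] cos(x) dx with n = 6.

f(x) = cos(x)
a = 1.5, b = 2.5, n = 6
h = (b - a)/n = 0.166667

Simpson's rule: (h/3)[f(x₀) + 4f(x₁) + 2f(x₂) + ... + f(xₙ)]

x_0 = 1.5000, f(x_0) = 0.070737, coefficient = 1
x_1 = 1.6667, f(x_1) = -0.095724, coefficient = 4
x_2 = 1.8333, f(x_2) = -0.259531, coefficient = 2
x_3 = 2.0000, f(x_3) = -0.416147, coefficient = 4
x_4 = 2.1667, f(x_4) = -0.561229, coefficient = 2
x_5 = 2.3333, f(x_5) = -0.690758, coefficient = 4
x_6 = 2.5000, f(x_6) = -0.801144, coefficient = 1

I ≈ (0.166667/3) × -7.182442 = -0.399025
Exact value: -0.399023
Error: 0.000002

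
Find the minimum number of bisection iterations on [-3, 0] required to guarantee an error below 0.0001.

We need (b-a)/2^n ≤ 0.0001
(0 - (-3))/2^n ≤ 0.0001
3/2^n ≤ 0.0001
2^n ≥ 30000
n ≥ log₂(30000) = 14.87
n ≥ 15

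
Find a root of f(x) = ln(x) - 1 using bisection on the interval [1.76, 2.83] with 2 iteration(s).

f(x) = ln(x) - 1
Initial interval: [1.76, 2.83]

Iteration 1:
  c_1 = (1.760000 + 2.830000)/2 = 2.295000
  f(c_1) = f(2.295000) = -0.169267
  f(a) × f(c) ≥ 0, new interval: [2.295000, 2.830000]
Iteration 2:
  c_2 = (2.295000 + 2.830000)/2 = 2.562500
  f(c_2) = f(2.562500) = -0.059017
  f(a) × f(c) ≥ 0, new interval: [2.562500, 2.830000]

After 2 iteration(s), the approximation is c_2 = 2.562500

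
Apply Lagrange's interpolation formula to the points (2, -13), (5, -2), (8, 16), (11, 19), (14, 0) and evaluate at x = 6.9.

Lagrange interpolation formula:
P(x) = Σ yᵢ × Lᵢ(x)
where Lᵢ(x) = Π_{j≠i} (x - xⱼ)/(xᵢ - xⱼ)

L_0(6.9) = (6.9 - 5)/(2 - 5) × (6.9 - 8)/(2 - 8) × (6.9 - 11)/(2 - 11) × (6.9 - 14)/(2 - 14) = -0.031296
L_1(6.9) = (6.9 - 2)/(5 - 2) × (6.9 - 8)/(5 - 8) × (6.9 - 11)/(5 - 11) × (6.9 - 14)/(5 - 14) = 0.322845
L_2(6.9) = (6.9 - 2)/(8 - 2) × (6.9 - 5)/(8 - 5) × (6.9 - 11)/(8 - 11) × (6.9 - 14)/(8 - 14) = 0.836463
L_3(6.9) = (6.9 - 2)/(11 - 2) × (6.9 - 5)/(11 - 5) × (6.9 - 8)/(11 - 8) × (6.9 - 14)/(11 - 14) = -0.149611
L_4(6.9) = (6.9 - 2)/(14 - 2) × (6.9 - 5)/(14 - 5) × (6.9 - 8)/(14 - 8) × (6.9 - 11)/(14 - 11) = 0.021599

P(6.9) = (-13)×L_0(6.9) + (-2)×L_1(6.9) + 16×L_2(6.9) + 19×L_3(6.9) + 0×L_4(6.9)
P(6.9) = 10.301958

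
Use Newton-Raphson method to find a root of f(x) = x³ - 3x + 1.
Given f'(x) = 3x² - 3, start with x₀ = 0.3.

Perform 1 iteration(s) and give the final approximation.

f(x) = x³ - 3x + 1
f'(x) = 3x² - 3
x₀ = 0.3

Newton-Raphson formula: x_{n+1} = x_n - f(x_n)/f'(x_n)

Iteration 1:
  f(0.300000) = 0.127000
  f'(0.300000) = -2.730000
  x_1 = 0.300000 - 0.127000/(-2.730000) = 0.346520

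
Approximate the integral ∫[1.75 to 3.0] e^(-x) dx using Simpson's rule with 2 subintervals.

f(x) = e^(-x)
a = 1.75, b = 3.0, n = 2
h = (b - a)/n = 0.625000

Simpson's rule: (h/3)[f(x₀) + 4f(x₁) + 2f(x₂) + ... + f(xₙ)]

x_0 = 1.7500, f(x_0) = 0.173774, coefficient = 1
x_1 = 2.3750, f(x_1) = 0.093014, coefficient = 4
x_2 = 3.0000, f(x_2) = 0.049787, coefficient = 1

I ≈ (0.625000/3) × 0.595619 = 0.124087
Exact value: 0.123987
Error: 0.000100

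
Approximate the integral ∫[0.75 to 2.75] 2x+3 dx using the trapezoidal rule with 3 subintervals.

f(x) = 2x+3
a = 0.75, b = 2.75, n = 3
h = (b - a)/n = 0.666667

Trapezoidal rule: (h/2)[f(x₀) + 2f(x₁) + 2f(x₂) + ... + f(xₙ)]

x_0 = 0.7500, f(x_0) = 4.500000, coefficient = 1
x_1 = 1.4167, f(x_1) = 5.833333, coefficient = 2
x_2 = 2.0833, f(x_2) = 7.166667, coefficient = 2
x_3 = 2.7500, f(x_3) = 8.500000, coefficient = 1

I ≈ (0.666667/2) × 39.000000 = 13.000000
Exact value: 13.000000
Error: 0.000000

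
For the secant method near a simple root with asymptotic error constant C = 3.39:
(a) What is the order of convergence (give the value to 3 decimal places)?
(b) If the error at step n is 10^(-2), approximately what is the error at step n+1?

(a) Secant method has superlinear convergence with order φ = (1+√5)/2 ≈ 1.618.
    This means |e_{n+1}| ≈ C|e_n|^1.618.

(b) With |e_n| = 10^(-2) and C = 3.39:
    |e_{n+1}| ≈ 3.39 × (10^(-2))^1.618 = 3.39 × 10^(-3.24)

(a) ≈ 1.618 (golden ratio); (b) |e_{n+1}| ≈ 1.968e-03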